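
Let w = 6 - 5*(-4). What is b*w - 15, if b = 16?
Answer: 401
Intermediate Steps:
w = 26 (w = 6 + 20 = 26)
b*w - 15 = 16*26 - 15 = 416 - 15 = 401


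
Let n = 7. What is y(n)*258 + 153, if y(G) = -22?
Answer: -5523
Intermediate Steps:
y(n)*258 + 153 = -22*258 + 153 = -5676 + 153 = -5523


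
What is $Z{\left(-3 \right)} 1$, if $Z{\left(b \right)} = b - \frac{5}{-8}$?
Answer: $- \frac{19}{8} \approx -2.375$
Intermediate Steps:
$Z{\left(b \right)} = \frac{5}{8} + b$ ($Z{\left(b \right)} = b - - \frac{5}{8} = b + \frac{5}{8} = \frac{5}{8} + b$)
$Z{\left(-3 \right)} 1 = \left(\frac{5}{8} - 3\right) 1 = \left(- \frac{19}{8}\right) 1 = - \frac{19}{8}$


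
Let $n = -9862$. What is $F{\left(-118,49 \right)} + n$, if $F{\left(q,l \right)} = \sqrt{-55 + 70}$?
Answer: $-9862 + \sqrt{15} \approx -9858.1$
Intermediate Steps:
$F{\left(q,l \right)} = \sqrt{15}$
$F{\left(-118,49 \right)} + n = \sqrt{15} - 9862 = -9862 + \sqrt{15}$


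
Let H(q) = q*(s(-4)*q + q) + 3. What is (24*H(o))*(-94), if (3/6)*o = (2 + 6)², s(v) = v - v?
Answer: -36969072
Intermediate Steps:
s(v) = 0
o = 128 (o = 2*(2 + 6)² = 2*8² = 2*64 = 128)
H(q) = 3 + q² (H(q) = q*(0*q + q) + 3 = q*(0 + q) + 3 = q*q + 3 = q² + 3 = 3 + q²)
(24*H(o))*(-94) = (24*(3 + 128²))*(-94) = (24*(3 + 16384))*(-94) = (24*16387)*(-94) = 393288*(-94) = -36969072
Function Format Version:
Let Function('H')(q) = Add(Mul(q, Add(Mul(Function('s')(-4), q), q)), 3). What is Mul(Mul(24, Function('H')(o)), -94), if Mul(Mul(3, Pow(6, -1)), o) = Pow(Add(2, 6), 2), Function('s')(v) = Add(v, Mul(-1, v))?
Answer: -36969072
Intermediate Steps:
Function('s')(v) = 0
o = 128 (o = Mul(2, Pow(Add(2, 6), 2)) = Mul(2, Pow(8, 2)) = Mul(2, 64) = 128)
Function('H')(q) = Add(3, Pow(q, 2)) (Function('H')(q) = Add(Mul(q, Add(Mul(0, q), q)), 3) = Add(Mul(q, Add(0, q)), 3) = Add(Mul(q, q), 3) = Add(Pow(q, 2), 3) = Add(3, Pow(q, 2)))
Mul(Mul(24, Function('H')(o)), -94) = Mul(Mul(24, Add(3, Pow(128, 2))), -94) = Mul(Mul(24, Add(3, 16384)), -94) = Mul(Mul(24, 16387), -94) = Mul(393288, -94) = -36969072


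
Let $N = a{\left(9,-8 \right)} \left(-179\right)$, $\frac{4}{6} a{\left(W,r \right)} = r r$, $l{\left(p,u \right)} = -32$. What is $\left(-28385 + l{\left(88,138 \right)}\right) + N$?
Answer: $-45601$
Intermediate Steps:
$a{\left(W,r \right)} = \frac{3 r^{2}}{2}$ ($a{\left(W,r \right)} = \frac{3 r r}{2} = \frac{3 r^{2}}{2}$)
$N = -17184$ ($N = \frac{3 \left(-8\right)^{2}}{2} \left(-179\right) = \frac{3}{2} \cdot 64 \left(-179\right) = 96 \left(-179\right) = -17184$)
$\left(-28385 + l{\left(88,138 \right)}\right) + N = \left(-28385 - 32\right) - 17184 = -28417 - 17184 = -45601$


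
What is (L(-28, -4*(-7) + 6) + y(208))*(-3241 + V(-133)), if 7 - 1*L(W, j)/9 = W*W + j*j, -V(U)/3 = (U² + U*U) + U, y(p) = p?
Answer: 1873188464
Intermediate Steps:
V(U) = -6*U² - 3*U (V(U) = -3*((U² + U*U) + U) = -3*((U² + U²) + U) = -3*(2*U² + U) = -3*(U + 2*U²) = -6*U² - 3*U)
L(W, j) = 63 - 9*W² - 9*j² (L(W, j) = 63 - 9*(W*W + j*j) = 63 - 9*(W² + j²) = 63 + (-9*W² - 9*j²) = 63 - 9*W² - 9*j²)
(L(-28, -4*(-7) + 6) + y(208))*(-3241 + V(-133)) = ((63 - 9*(-28)² - 9*(-4*(-7) + 6)²) + 208)*(-3241 - 3*(-133)*(1 + 2*(-133))) = ((63 - 9*784 - 9*(28 + 6)²) + 208)*(-3241 - 3*(-133)*(1 - 266)) = ((63 - 7056 - 9*34²) + 208)*(-3241 - 3*(-133)*(-265)) = ((63 - 7056 - 9*1156) + 208)*(-3241 - 105735) = ((63 - 7056 - 10404) + 208)*(-108976) = (-17397 + 208)*(-108976) = -17189*(-108976) = 1873188464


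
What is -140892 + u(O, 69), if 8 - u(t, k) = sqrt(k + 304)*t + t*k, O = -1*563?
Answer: -102037 + 563*sqrt(373) ≈ -91164.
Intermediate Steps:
O = -563
u(t, k) = 8 - k*t - t*sqrt(304 + k) (u(t, k) = 8 - (sqrt(k + 304)*t + t*k) = 8 - (sqrt(304 + k)*t + k*t) = 8 - (t*sqrt(304 + k) + k*t) = 8 - (k*t + t*sqrt(304 + k)) = 8 + (-k*t - t*sqrt(304 + k)) = 8 - k*t - t*sqrt(304 + k))
-140892 + u(O, 69) = -140892 + (8 - 1*69*(-563) - 1*(-563)*sqrt(304 + 69)) = -140892 + (8 + 38847 - 1*(-563)*sqrt(373)) = -140892 + (8 + 38847 + 563*sqrt(373)) = -140892 + (38855 + 563*sqrt(373)) = -102037 + 563*sqrt(373)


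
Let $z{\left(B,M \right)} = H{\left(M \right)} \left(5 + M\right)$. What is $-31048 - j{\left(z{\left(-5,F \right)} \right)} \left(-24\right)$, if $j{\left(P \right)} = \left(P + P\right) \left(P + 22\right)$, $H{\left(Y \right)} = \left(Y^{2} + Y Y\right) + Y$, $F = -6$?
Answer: $108344$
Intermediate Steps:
$H{\left(Y \right)} = Y + 2 Y^{2}$ ($H{\left(Y \right)} = \left(Y^{2} + Y^{2}\right) + Y = 2 Y^{2} + Y = Y + 2 Y^{2}$)
$z{\left(B,M \right)} = M \left(1 + 2 M\right) \left(5 + M\right)$
$j{\left(P \right)} = 2 P \left(22 + P\right)$
$-31048 - j{\left(z{\left(-5,F \right)} \right)} \left(-24\right) = -31048 - 2 \left(- 6 \left(1 + 2 \left(-6\right)\right) \left(5 - 6\right)\right) \left(22 - 6 \left(1 + 2 \left(-6\right)\right) \left(5 - 6\right)\right) \left(-24\right) = -31048 - 2 \left(\left(-6\right) \left(1 - 12\right) \left(-1\right)\right) \left(22 - 6 \left(1 - 12\right) \left(-1\right)\right) \left(-24\right) = -31048 - 2 \left(\left(-6\right) \left(-11\right) \left(-1\right)\right) \left(22 - \left(-66\right) \left(-1\right)\right) \left(-24\right) = -31048 - 2 \left(-66\right) \left(22 - 66\right) \left(-24\right) = -31048 - 2 \left(-66\right) \left(-44\right) \left(-24\right) = -31048 - 5808 \left(-24\right) = -31048 - -139392 = -31048 + 139392 = 108344$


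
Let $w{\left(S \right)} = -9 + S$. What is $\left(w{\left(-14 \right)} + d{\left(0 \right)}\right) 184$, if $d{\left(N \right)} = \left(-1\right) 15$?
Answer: $-6992$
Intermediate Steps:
$d{\left(N \right)} = -15$
$\left(w{\left(-14 \right)} + d{\left(0 \right)}\right) 184 = \left(\left(-9 - 14\right) - 15\right) 184 = \left(-23 - 15\right) 184 = \left(-38\right) 184 = -6992$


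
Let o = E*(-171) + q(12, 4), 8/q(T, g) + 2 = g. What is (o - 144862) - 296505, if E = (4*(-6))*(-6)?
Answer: -465987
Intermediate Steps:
E = 144 (E = -24*(-6) = 144)
q(T, g) = 8/(-2 + g)
o = -24620 (o = 144*(-171) + 8/(-2 + 4) = -24624 + 8/2 = -24624 + 8*(½) = -24624 + 4 = -24620)
(o - 144862) - 296505 = (-24620 - 144862) - 296505 = -169482 - 296505 = -465987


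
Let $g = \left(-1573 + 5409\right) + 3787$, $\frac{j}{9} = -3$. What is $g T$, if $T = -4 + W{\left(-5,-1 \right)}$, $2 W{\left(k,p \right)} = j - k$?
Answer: $-114345$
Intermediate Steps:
$j = -27$ ($j = 9 \left(-3\right) = -27$)
$W{\left(k,p \right)} = - \frac{27}{2} - \frac{k}{2}$ ($W{\left(k,p \right)} = \frac{-27 - k}{2} = - \frac{27}{2} - \frac{k}{2}$)
$T = -15$ ($T = -4 - 11 = -15$)
$g = 7623$ ($g = 3836 + 3787 = 7623$)
$g T = 7623 \left(-15\right) = -114345$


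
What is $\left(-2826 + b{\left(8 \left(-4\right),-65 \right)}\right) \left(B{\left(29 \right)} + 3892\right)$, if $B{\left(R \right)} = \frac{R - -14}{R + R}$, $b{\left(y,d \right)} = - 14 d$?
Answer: $- \frac{216296282}{29} \approx -7.4585 \cdot 10^{6}$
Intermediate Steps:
$B{\left(R \right)} = \frac{14 + R}{2 R}$ ($B{\left(R \right)} = \frac{R + 14}{2 R} = \left(14 + R\right) \frac{1}{2 R} = \frac{14 + R}{2 R}$)
$\left(-2826 + b{\left(8 \left(-4\right),-65 \right)}\right) \left(B{\left(29 \right)} + 3892\right) = \left(-2826 - -910\right) \left(\frac{14 + 29}{2 \cdot 29} + 3892\right) = \left(-2826 + 910\right) \left(\frac{1}{2} \cdot \frac{1}{29} \cdot 43 + 3892\right) = - 1916 \left(\frac{43}{58} + 3892\right) = \left(-1916\right) \frac{225779}{58} = - \frac{216296282}{29}$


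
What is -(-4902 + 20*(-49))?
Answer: 5882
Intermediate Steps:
-(-4902 + 20*(-49)) = -(-4902 - 980) = -1*(-5882) = 5882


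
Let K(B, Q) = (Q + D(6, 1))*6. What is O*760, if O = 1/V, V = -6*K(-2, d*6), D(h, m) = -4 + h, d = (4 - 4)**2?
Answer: -95/9 ≈ -10.556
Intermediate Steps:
d = 0 (d = 0**2 = 0)
K(B, Q) = 12 + 6*Q (K(B, Q) = (Q + (-4 + 6))*6 = (Q + 2)*6 = (2 + Q)*6 = 12 + 6*Q)
V = -72 (V = -6*(12 + 6*(0*6)) = -6*(12 + 6*0) = -6*(12 + 0) = -6*12 = -72)
O = -1/72 (O = 1/(-72) = -1/72 ≈ -0.013889)
O*760 = -1/72*760 = -95/9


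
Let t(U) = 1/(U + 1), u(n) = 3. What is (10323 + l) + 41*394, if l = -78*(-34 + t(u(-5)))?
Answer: 58219/2 ≈ 29110.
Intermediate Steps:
t(U) = 1/(1 + U)
l = 5265/2 (l = -78*(-34 + 1/(1 + 3)) = -78*(-34 + 1/4) = -78*(-34 + ¼) = -78*(-135/4) = 5265/2 ≈ 2632.5)
(10323 + l) + 41*394 = (10323 + 5265/2) + 41*394 = 25911/2 + 16154 = 58219/2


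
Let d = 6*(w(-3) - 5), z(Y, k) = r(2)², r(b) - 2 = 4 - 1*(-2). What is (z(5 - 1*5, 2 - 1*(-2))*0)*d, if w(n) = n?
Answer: 0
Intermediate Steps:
r(b) = 8 (r(b) = 2 + (4 - 1*(-2)) = 2 + (4 + 2) = 2 + 6 = 8)
z(Y, k) = 64 (z(Y, k) = 8² = 64)
d = -48 (d = 6*(-3 - 5) = 6*(-8) = -48)
(z(5 - 1*5, 2 - 1*(-2))*0)*d = (64*0)*(-48) = 0*(-48) = 0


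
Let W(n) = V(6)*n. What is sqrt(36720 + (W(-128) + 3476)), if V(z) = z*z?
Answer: 2*sqrt(8897) ≈ 188.65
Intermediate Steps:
V(z) = z**2
W(n) = 36*n (W(n) = 6**2*n = 36*n)
sqrt(36720 + (W(-128) + 3476)) = sqrt(36720 + (36*(-128) + 3476)) = sqrt(36720 + (-4608 + 3476)) = sqrt(36720 - 1132) = sqrt(35588) = 2*sqrt(8897)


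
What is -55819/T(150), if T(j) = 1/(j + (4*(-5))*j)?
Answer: 159084150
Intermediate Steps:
T(j) = -1/(19*j) (T(j) = 1/(j - 20*j) = 1/(-19*j) = -1/(19*j))
-55819/T(150) = -55819/((-1/19/150)) = -55819/((-1/19*1/150)) = -55819/(-1/2850) = -55819*(-2850) = 159084150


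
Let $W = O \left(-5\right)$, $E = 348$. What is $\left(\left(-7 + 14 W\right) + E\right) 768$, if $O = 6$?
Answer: $-60672$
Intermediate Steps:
$W = -30$ ($W = 6 \left(-5\right) = -30$)
$\left(\left(-7 + 14 W\right) + E\right) 768 = \left(\left(-7 + 14 \left(-30\right)\right) + 348\right) 768 = \left(\left(-7 - 420\right) + 348\right) 768 = \left(-427 + 348\right) 768 = \left(-79\right) 768 = -60672$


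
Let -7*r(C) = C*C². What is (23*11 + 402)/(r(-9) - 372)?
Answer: -917/375 ≈ -2.4453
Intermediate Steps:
r(C) = -C³/7 (r(C) = -C*C²/7 = -C³/7)
(23*11 + 402)/(r(-9) - 372) = (23*11 + 402)/(-⅐*(-9)³ - 372) = (253 + 402)/(-⅐*(-729) - 372) = 655/(729/7 - 372) = 655/(-1875/7) = 655*(-7/1875) = -917/375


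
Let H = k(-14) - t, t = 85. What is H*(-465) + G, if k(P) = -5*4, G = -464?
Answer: 48361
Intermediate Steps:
k(P) = -20
H = -105 (H = -20 - 1*85 = -20 - 85 = -105)
H*(-465) + G = -105*(-465) - 464 = 48825 - 464 = 48361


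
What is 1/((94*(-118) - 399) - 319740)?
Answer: -1/331231 ≈ -3.0190e-6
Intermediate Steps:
1/((94*(-118) - 399) - 319740) = 1/((-11092 - 399) - 319740) = 1/(-11491 - 319740) = 1/(-331231) = -1/331231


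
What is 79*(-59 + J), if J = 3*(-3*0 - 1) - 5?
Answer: -5293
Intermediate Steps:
J = -8 (J = 3*(0 - 1) - 5 = 3*(-1) - 5 = -3 - 5 = -8)
79*(-59 + J) = 79*(-59 - 8) = 79*(-67) = -5293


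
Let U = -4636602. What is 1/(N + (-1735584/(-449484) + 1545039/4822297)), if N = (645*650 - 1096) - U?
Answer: 180628778729/913035158384070651 ≈ 1.9783e-7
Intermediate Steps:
N = 5054756 (N = (645*650 - 1096) - 1*(-4636602) = (419250 - 1096) + 4636602 = 418154 + 4636602 = 5054756)
1/(N + (-1735584/(-449484) + 1545039/4822297)) = 1/(5054756 + (-1735584/(-449484) + 1545039/4822297)) = 1/(5054756 + (-1735584*(-1/449484) + 1545039*(1/4822297))) = 1/(5054756 + (144632/37457 + 1545039/4822297)) = 1/(5054756 + 755330985527/180628778729) = 1/(913035158384070651/180628778729) = 180628778729/913035158384070651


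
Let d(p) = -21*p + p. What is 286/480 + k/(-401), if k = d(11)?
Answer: 110143/96240 ≈ 1.1445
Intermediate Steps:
d(p) = -20*p
k = -220 (k = -20*11 = -220)
286/480 + k/(-401) = 286/480 - 220/(-401) = 286*(1/480) - 220*(-1/401) = 143/240 + 220/401 = 110143/96240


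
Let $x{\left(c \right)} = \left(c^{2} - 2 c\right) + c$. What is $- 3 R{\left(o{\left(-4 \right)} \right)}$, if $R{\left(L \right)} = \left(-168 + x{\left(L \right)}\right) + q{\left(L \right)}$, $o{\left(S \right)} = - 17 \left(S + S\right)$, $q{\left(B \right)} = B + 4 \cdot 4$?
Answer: $-55032$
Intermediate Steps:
$q{\left(B \right)} = 16 + B$ ($q{\left(B \right)} = B + 16 = 16 + B$)
$o{\left(S \right)} = - 34 S$ ($o{\left(S \right)} = - 17 \cdot 2 S = - 34 S$)
$x{\left(c \right)} = c^{2} - c$
$R{\left(L \right)} = -152 + L + L \left(-1 + L\right)$ ($R{\left(L \right)} = \left(-168 + L \left(-1 + L\right)\right) + \left(16 + L\right) = -152 + L + L \left(-1 + L\right)$)
$- 3 R{\left(o{\left(-4 \right)} \right)} = - 3 \left(-152 + \left(\left(-34\right) \left(-4\right)\right)^{2}\right) = - 3 \left(-152 + 136^{2}\right) = - 3 \left(-152 + 18496\right) = \left(-3\right) 18344 = -55032$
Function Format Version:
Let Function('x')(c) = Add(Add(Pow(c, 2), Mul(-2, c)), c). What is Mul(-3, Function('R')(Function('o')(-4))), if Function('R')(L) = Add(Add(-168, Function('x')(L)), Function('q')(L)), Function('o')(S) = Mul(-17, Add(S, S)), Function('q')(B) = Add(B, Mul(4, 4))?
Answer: -55032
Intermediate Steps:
Function('q')(B) = Add(16, B) (Function('q')(B) = Add(B, 16) = Add(16, B))
Function('o')(S) = Mul(-34, S) (Function('o')(S) = Mul(-17, Mul(2, S)) = Mul(-34, S))
Function('x')(c) = Add(Pow(c, 2), Mul(-1, c))
Function('R')(L) = Add(-152, L, Mul(L, Add(-1, L))) (Function('R')(L) = Add(Add(-168, Mul(L, Add(-1, L))), Add(16, L)) = Add(-152, L, Mul(L, Add(-1, L))))
Mul(-3, Function('R')(Function('o')(-4))) = Mul(-3, Add(-152, Pow(Mul(-34, -4), 2))) = Mul(-3, Add(-152, Pow(136, 2))) = Mul(-3, Add(-152, 18496)) = Mul(-3, 18344) = -55032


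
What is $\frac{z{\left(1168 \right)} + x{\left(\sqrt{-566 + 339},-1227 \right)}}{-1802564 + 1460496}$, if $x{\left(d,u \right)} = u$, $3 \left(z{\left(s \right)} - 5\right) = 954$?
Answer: $\frac{226}{85517} \approx 0.0026428$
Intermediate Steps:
$z{\left(s \right)} = 323$ ($z{\left(s \right)} = 5 + \frac{1}{3} \cdot 954 = 5 + 318 = 323$)
$\frac{z{\left(1168 \right)} + x{\left(\sqrt{-566 + 339},-1227 \right)}}{-1802564 + 1460496} = \frac{323 - 1227}{-1802564 + 1460496} = - \frac{904}{-342068} = \left(-904\right) \left(- \frac{1}{342068}\right) = \frac{226}{85517}$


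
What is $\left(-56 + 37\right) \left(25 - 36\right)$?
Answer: $209$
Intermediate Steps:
$\left(-56 + 37\right) \left(25 - 36\right) = \left(-19\right) \left(-11\right) = 209$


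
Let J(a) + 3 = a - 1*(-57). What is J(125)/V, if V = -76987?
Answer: -179/76987 ≈ -0.0023251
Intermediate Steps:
J(a) = 54 + a (J(a) = -3 + (a - 1*(-57)) = -3 + (a + 57) = -3 + (57 + a) = 54 + a)
J(125)/V = (54 + 125)/(-76987) = 179*(-1/76987) = -179/76987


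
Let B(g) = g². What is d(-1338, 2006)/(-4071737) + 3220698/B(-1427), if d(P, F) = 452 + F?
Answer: 13108829915744/8291396133473 ≈ 1.5810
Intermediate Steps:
d(-1338, 2006)/(-4071737) + 3220698/B(-1427) = (452 + 2006)/(-4071737) + 3220698/((-1427)²) = 2458*(-1/4071737) + 3220698/2036329 = -2458/4071737 + 3220698*(1/2036329) = -2458/4071737 + 3220698/2036329 = 13108829915744/8291396133473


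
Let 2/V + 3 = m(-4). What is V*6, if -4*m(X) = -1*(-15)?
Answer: -16/9 ≈ -1.7778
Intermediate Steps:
m(X) = -15/4 (m(X) = -(-1)*(-15)/4 = -¼*15 = -15/4)
V = -8/27 (V = 2/(-3 - 15/4) = 2/(-27/4) = 2*(-4/27) = -8/27 ≈ -0.29630)
V*6 = -8/27*6 = -16/9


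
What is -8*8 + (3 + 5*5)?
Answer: -36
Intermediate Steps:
-8*8 + (3 + 5*5) = -64 + (3 + 25) = -64 + 28 = -36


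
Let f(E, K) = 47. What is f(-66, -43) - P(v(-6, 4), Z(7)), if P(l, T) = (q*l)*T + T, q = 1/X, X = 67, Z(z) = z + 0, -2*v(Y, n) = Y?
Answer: 2659/67 ≈ 39.687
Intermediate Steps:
v(Y, n) = -Y/2
Z(z) = z
q = 1/67 ≈ 0.014925
P(l, T) = T + T*l/67 (P(l, T) = (l/67)*T + T = T*l/67 + T = T + T*l/67)
f(-66, -43) - P(v(-6, 4), Z(7)) = 47 - 7*(67 - 1/2*(-6))/67 = 47 - 7*(67 + 3)/67 = 47 - 7*70/67 = 47 - 1*490/67 = 47 - 490/67 = 2659/67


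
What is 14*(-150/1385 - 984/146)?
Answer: -1938636/20221 ≈ -95.872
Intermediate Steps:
14*(-150/1385 - 984/146) = 14*(-150*1/1385 - 984*1/146) = 14*(-30/277 - 492/73) = 14*(-138474/20221) = -1938636/20221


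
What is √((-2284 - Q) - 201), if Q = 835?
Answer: 2*I*√830 ≈ 57.619*I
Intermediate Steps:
√((-2284 - Q) - 201) = √((-2284 - 1*835) - 201) = √((-2284 - 835) - 201) = √(-3119 - 201) = √(-3320) = 2*I*√830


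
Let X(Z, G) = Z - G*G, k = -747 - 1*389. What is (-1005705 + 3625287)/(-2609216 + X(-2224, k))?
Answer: -1309791/1950968 ≈ -0.67135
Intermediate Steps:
k = -1136 (k = -747 - 389 = -1136)
X(Z, G) = Z - G**2
(-1005705 + 3625287)/(-2609216 + X(-2224, k)) = (-1005705 + 3625287)/(-2609216 + (-2224 - 1*(-1136)**2)) = 2619582/(-2609216 + (-2224 - 1*1290496)) = 2619582/(-2609216 + (-2224 - 1290496)) = 2619582/(-2609216 - 1292720) = 2619582/(-3901936) = 2619582*(-1/3901936) = -1309791/1950968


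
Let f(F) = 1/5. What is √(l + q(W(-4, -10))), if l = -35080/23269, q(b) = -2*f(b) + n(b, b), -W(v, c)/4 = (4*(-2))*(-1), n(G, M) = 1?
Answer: I*√12285217585/116345 ≈ 0.95267*I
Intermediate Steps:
f(F) = ⅕
W(v, c) = -32 (W(v, c) = -4*4*(-2)*(-1) = -(-32)*(-1) = -4*8 = -32)
q(b) = ⅗ (q(b) = -2*⅕ + 1 = -⅖ + 1 = ⅗)
l = -35080/23269 (l = -35080*1/23269 = -35080/23269 ≈ -1.5076)
√(l + q(W(-4, -10))) = √(-35080/23269 + ⅗) = √(-105593/116345) = I*√12285217585/116345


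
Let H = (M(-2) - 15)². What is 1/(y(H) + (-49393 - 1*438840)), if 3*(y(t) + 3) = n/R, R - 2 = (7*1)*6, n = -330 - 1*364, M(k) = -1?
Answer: -66/32223923 ≈ -2.0482e-6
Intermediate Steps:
n = -694 (n = -330 - 364 = -694)
R = 44 (R = 2 + (7*1)*6 = 2 + 7*6 = 2 + 42 = 44)
H = 256 (H = (-1 - 15)² = (-16)² = 256)
y(t) = -545/66 (y(t) = -3 + (-694/44)/3 = -3 + (-694*1/44)/3 = -3 + (⅓)*(-347/22) = -3 - 347/66 = -545/66)
1/(y(H) + (-49393 - 1*438840)) = 1/(-545/66 + (-49393 - 1*438840)) = 1/(-545/66 + (-49393 - 438840)) = 1/(-545/66 - 488233) = 1/(-32223923/66) = -66/32223923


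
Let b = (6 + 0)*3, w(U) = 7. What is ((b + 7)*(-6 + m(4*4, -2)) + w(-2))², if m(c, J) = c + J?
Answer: 42849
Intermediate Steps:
m(c, J) = J + c
b = 18 (b = 6*3 = 18)
((b + 7)*(-6 + m(4*4, -2)) + w(-2))² = ((18 + 7)*(-6 + (-2 + 4*4)) + 7)² = (25*(-6 + (-2 + 16)) + 7)² = (25*(-6 + 14) + 7)² = (25*8 + 7)² = (200 + 7)² = 207² = 42849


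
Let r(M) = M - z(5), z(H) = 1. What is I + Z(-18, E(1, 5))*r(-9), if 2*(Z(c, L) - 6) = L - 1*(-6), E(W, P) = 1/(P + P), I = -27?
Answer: -235/2 ≈ -117.50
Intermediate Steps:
r(M) = -1 + M (r(M) = M - 1*1 = M - 1 = -1 + M)
E(W, P) = 1/(2*P)
Z(c, L) = 9 + L/2 (Z(c, L) = 6 + (L - 1*(-6))/2 = 6 + (L + 6)/2 = 6 + (6 + L)/2 = 6 + (3 + L/2) = 9 + L/2)
I + Z(-18, E(1, 5))*r(-9) = -27 + (9 + ((½)/5)/2)*(-1 - 9) = -27 + (9 + ((½)*(⅕))/2)*(-10) = -27 + (9 + (½)*(⅒))*(-10) = -27 + (9 + 1/20)*(-10) = -27 + (181/20)*(-10) = -27 - 181/2 = -235/2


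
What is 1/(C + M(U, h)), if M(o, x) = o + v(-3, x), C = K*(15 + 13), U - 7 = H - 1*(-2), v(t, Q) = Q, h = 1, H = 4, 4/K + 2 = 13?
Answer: 11/266 ≈ 0.041353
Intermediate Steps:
K = 4/11 (K = 4/(-2 + 13) = 4/11 ≈ 0.36364)
U = 13 (U = 7 + (4 - 1*(-2)) = 7 + (4 + 2) = 7 + 6 = 13)
C = 112/11 (C = 4*(15 + 13)/11 = (4/11)*28 = 112/11 ≈ 10.182)
M(o, x) = o + x
1/(C + M(U, h)) = 1/(112/11 + (13 + 1)) = 1/(112/11 + 14) = 1/(266/11) = 11/266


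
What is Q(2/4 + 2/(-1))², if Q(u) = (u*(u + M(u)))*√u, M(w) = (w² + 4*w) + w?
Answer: -19683/128 ≈ -153.77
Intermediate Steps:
M(w) = w² + 5*w
Q(u) = u^(3/2)*(u + u*(5 + u)) (Q(u) = (u*(u + u*(5 + u)))*√u = u^(3/2)*(u + u*(5 + u)))
Q(2/4 + 2/(-1))² = ((2/4 + 2/(-1))^(5/2)*(6 + (2/4 + 2/(-1))))² = ((2*(¼) + 2*(-1))^(5/2)*(6 + (2*(¼) + 2*(-1))))² = ((½ - 2)^(5/2)*(6 + (½ - 2)))² = ((-3/2)^(5/2)*(6 - 3/2))² = ((9*I*√6/8)*(9/2))² = (81*I*√6/16)² = -19683/128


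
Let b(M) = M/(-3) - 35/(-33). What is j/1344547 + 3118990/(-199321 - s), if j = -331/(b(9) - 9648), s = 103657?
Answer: -51363563547661721/4989445235511568 ≈ -10.294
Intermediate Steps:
b(M) = 35/33 - M/3 (b(M) = M*(-1/3) - 35*(-1/33) = -M/3 + 35/33 = 35/33 - M/3)
j = 10923/318448 (j = -331/((35/33 - 1/3*9) - 9648) = -331/((35/33 - 3) - 9648) = -331/(-64/33 - 9648) = -331/(-318448/33) = -33/318448*(-331) = 10923/318448 ≈ 0.034301)
j/1344547 + 3118990/(-199321 - s) = (10923/318448)/1344547 + 3118990/(-199321 - 1*103657) = (10923/318448)*(1/1344547) + 3118990/(-199321 - 103657) = 10923/428168303056 + 3118990/(-302978) = 10923/428168303056 + 3118990*(-1/302978) = 10923/428168303056 - 1559495/151489 = -51363563547661721/4989445235511568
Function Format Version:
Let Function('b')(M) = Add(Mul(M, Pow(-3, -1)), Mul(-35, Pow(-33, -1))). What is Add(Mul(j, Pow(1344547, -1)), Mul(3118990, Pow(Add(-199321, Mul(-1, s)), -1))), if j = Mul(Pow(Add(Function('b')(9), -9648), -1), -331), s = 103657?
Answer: Rational(-51363563547661721, 4989445235511568) ≈ -10.294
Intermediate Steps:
Function('b')(M) = Add(Rational(35, 33), Mul(Rational(-1, 3), M)) (Function('b')(M) = Add(Mul(M, Rational(-1, 3)), Mul(-35, Rational(-1, 33))) = Add(Mul(Rational(-1, 3), M), Rational(35, 33)) = Add(Rational(35, 33), Mul(Rational(-1, 3), M)))
j = Rational(10923, 318448) (j = Mul(Pow(Add(Add(Rational(35, 33), Mul(Rational(-1, 3), 9)), -9648), -1), -331) = Mul(Pow(Add(Add(Rational(35, 33), -3), -9648), -1), -331) = Mul(Pow(Add(Rational(-64, 33), -9648), -1), -331) = Mul(Pow(Rational(-318448, 33), -1), -331) = Mul(Rational(-33, 318448), -331) = Rational(10923, 318448) ≈ 0.034301)
Add(Mul(j, Pow(1344547, -1)), Mul(3118990, Pow(Add(-199321, Mul(-1, s)), -1))) = Add(Mul(Rational(10923, 318448), Pow(1344547, -1)), Mul(3118990, Pow(Add(-199321, Mul(-1, 103657)), -1))) = Add(Mul(Rational(10923, 318448), Rational(1, 1344547)), Mul(3118990, Pow(Add(-199321, -103657), -1))) = Add(Rational(10923, 428168303056), Mul(3118990, Pow(-302978, -1))) = Add(Rational(10923, 428168303056), Mul(3118990, Rational(-1, 302978))) = Add(Rational(10923, 428168303056), Rational(-1559495, 151489)) = Rational(-51363563547661721, 4989445235511568)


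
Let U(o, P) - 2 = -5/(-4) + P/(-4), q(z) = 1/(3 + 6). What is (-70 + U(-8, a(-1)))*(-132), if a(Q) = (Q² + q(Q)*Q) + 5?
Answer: 27016/3 ≈ 9005.3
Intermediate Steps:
q(z) = ⅑ (q(z) = 1/9 = ⅑)
a(Q) = 5 + Q² + Q/9 (a(Q) = (Q² + Q/9) + 5 = 5 + Q² + Q/9)
U(o, P) = 13/4 - P/4 (U(o, P) = 2 + (-5/(-4) + P/(-4)) = 2 + (-5*(-¼) + P*(-¼)) = 2 + (5/4 - P/4) = 13/4 - P/4)
(-70 + U(-8, a(-1)))*(-132) = (-70 + (13/4 - (5 + (-1)² + (⅑)*(-1))/4))*(-132) = (-70 + (13/4 - (5 + 1 - ⅑)/4))*(-132) = (-70 + (13/4 - ¼*53/9))*(-132) = (-70 + (13/4 - 53/36))*(-132) = (-70 + 16/9)*(-132) = -614/9*(-132) = 27016/3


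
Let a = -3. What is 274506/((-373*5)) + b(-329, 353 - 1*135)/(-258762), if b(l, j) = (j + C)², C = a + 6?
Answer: -71122810037/482591130 ≈ -147.38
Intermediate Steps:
C = 3 (C = -3 + 6 = 3)
b(l, j) = (3 + j)² (b(l, j) = (j + 3)² = (3 + j)²)
274506/((-373*5)) + b(-329, 353 - 1*135)/(-258762) = 274506/((-373*5)) + (3 + (353 - 1*135))²/(-258762) = 274506/(-1865) + (3 + (353 - 135))²*(-1/258762) = 274506*(-1/1865) + (3 + 218)²*(-1/258762) = -274506/1865 + 221²*(-1/258762) = -274506/1865 + 48841*(-1/258762) = -274506/1865 - 48841/258762 = -71122810037/482591130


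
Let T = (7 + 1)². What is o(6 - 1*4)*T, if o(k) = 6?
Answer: 384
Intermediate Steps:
T = 64 (T = 8² = 64)
o(6 - 1*4)*T = 6*64 = 384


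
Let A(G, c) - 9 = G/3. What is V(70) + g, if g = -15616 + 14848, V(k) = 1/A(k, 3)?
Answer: -74493/97 ≈ -767.97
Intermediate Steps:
A(G, c) = 9 + G/3
V(k) = 1/(9 + k/3)
g = -768
V(70) + g = 3/(27 + 70) - 768 = 3/97 - 768 = -74493/97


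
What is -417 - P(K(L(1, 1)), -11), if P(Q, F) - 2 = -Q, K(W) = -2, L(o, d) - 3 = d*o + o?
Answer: -421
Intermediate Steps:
L(o, d) = 3 + o + d*o (L(o, d) = 3 + (d*o + o) = 3 + (o + d*o) = 3 + o + d*o)
P(Q, F) = 2 - Q
-417 - P(K(L(1, 1)), -11) = -417 - (2 - 1*(-2)) = -417 - (2 + 2) = -417 - 1*4 = -417 - 4 = -421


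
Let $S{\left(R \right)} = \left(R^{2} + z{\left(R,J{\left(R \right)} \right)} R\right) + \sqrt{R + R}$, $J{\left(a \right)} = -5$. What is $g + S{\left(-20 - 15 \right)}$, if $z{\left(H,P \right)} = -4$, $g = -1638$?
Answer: $-273 + i \sqrt{70} \approx -273.0 + 8.3666 i$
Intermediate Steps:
$S{\left(R \right)} = R^{2} - 4 R + \sqrt{2} \sqrt{R}$ ($S{\left(R \right)} = \left(R^{2} - 4 R\right) + \sqrt{R + R} = \left(R^{2} - 4 R\right) + \sqrt{2 R} = \left(R^{2} - 4 R\right) + \sqrt{2} \sqrt{R} = R^{2} - 4 R + \sqrt{2} \sqrt{R}$)
$g + S{\left(-20 - 15 \right)} = -1638 + \left(\left(-20 - 15\right)^{2} - 4 \left(-20 - 15\right) + \sqrt{2} \sqrt{-20 - 15}\right) = -1638 + \left(\left(-35\right)^{2} - -140 + \sqrt{2} \sqrt{-35}\right) = -1638 + \left(1225 + 140 + \sqrt{2} i \sqrt{35}\right) = -1638 + \left(1225 + 140 + i \sqrt{70}\right) = -1638 + \left(1365 + i \sqrt{70}\right) = -273 + i \sqrt{70}$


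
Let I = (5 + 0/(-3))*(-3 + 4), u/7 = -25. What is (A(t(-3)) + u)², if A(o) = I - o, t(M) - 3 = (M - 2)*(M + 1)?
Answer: 33489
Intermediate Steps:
t(M) = 3 + (1 + M)*(-2 + M) (t(M) = 3 + (M - 2)*(M + 1) = 3 + (-2 + M)*(1 + M) = 3 + (1 + M)*(-2 + M))
u = -175 (u = 7*(-25) = -175)
I = 5 (I = (5 + 0*(-⅓))*1 = (5 + 0)*1 = 5*1 = 5)
A(o) = 5 - o
(A(t(-3)) + u)² = ((5 - (1 + (-3)² - 1*(-3))) - 175)² = ((5 - (1 + 9 + 3)) - 175)² = ((5 - 1*13) - 175)² = ((5 - 13) - 175)² = (-8 - 175)² = (-183)² = 33489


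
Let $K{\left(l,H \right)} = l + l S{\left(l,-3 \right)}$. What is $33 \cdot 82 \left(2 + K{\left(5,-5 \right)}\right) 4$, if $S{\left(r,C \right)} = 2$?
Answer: $184008$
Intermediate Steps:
$K{\left(l,H \right)} = 3 l$ ($K{\left(l,H \right)} = l + l 2 = l + 2 l = 3 l$)
$33 \cdot 82 \left(2 + K{\left(5,-5 \right)}\right) 4 = 33 \cdot 82 \left(2 + 3 \cdot 5\right) 4 = 2706 \left(2 + 15\right) 4 = 2706 \cdot 17 \cdot 4 = 2706 \cdot 68 = 184008$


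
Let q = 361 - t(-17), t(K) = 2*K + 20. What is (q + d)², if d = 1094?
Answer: 2157961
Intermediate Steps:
t(K) = 20 + 2*K
q = 375 (q = 361 - (20 + 2*(-17)) = 361 - (20 - 34) = 361 - 1*(-14) = 361 + 14 = 375)
(q + d)² = (375 + 1094)² = 1469² = 2157961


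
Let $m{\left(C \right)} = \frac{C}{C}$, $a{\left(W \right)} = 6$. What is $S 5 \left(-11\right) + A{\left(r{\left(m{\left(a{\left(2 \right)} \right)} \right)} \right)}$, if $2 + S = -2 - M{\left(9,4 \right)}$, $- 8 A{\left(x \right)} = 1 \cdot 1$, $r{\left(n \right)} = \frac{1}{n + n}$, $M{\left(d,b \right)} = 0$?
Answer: $\frac{1759}{8} \approx 219.88$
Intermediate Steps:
$m{\left(C \right)} = 1$
$r{\left(n \right)} = \frac{1}{2 n}$
$A{\left(x \right)} = - \frac{1}{8}$ ($A{\left(x \right)} = - \frac{1 \cdot 1}{8} = \left(- \frac{1}{8}\right) 1 = - \frac{1}{8}$)
$S = -4$ ($S = -2 - 2 = -4$)
$S 5 \left(-11\right) + A{\left(r{\left(m{\left(a{\left(2 \right)} \right)} \right)} \right)} = - 4 \cdot 5 \left(-11\right) - \frac{1}{8} = \left(-4\right) \left(-55\right) - \frac{1}{8} = 220 - \frac{1}{8} = \frac{1759}{8}$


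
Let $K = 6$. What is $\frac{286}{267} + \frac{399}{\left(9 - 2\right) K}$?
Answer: $\frac{5645}{534} \approx 10.571$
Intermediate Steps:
$\frac{286}{267} + \frac{399}{\left(9 - 2\right) K} = \frac{286}{267} + \frac{399}{\left(9 - 2\right) 6} = 286 \cdot \frac{1}{267} + \frac{399}{7 \cdot 6} = \frac{286}{267} + \frac{399}{42} = \frac{286}{267} + 399 \cdot \frac{1}{42} = \frac{286}{267} + \frac{19}{2} = \frac{5645}{534}$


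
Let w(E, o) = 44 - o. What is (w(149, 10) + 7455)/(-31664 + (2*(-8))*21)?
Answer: -7489/32000 ≈ -0.23403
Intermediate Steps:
(w(149, 10) + 7455)/(-31664 + (2*(-8))*21) = ((44 - 1*10) + 7455)/(-31664 + (2*(-8))*21) = ((44 - 10) + 7455)/(-31664 - 16*21) = (34 + 7455)/(-31664 - 336) = 7489/(-32000) = 7489*(-1/32000) = -7489/32000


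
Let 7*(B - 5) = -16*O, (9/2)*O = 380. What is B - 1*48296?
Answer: -3054493/63 ≈ -48484.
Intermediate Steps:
O = 760/9 (O = (2/9)*380 = 760/9 ≈ 84.444)
B = -11845/63 (B = 5 + (-16*760/9)/7 = 5 + (1/7)*(-12160/9) = 5 - 12160/63 = -11845/63 ≈ -188.02)
B - 1*48296 = -11845/63 - 1*48296 = -11845/63 - 48296 = -3054493/63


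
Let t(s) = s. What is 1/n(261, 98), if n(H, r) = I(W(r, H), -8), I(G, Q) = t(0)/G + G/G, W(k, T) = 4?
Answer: 1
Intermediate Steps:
I(G, Q) = 1 (I(G, Q) = 0/G + G/G = 0 + 1 = 1)
n(H, r) = 1
1/n(261, 98) = 1/1 = 1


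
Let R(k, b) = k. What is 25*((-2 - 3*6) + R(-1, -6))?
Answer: -525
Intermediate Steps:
25*((-2 - 3*6) + R(-1, -6)) = 25*((-2 - 3*6) - 1) = 25*((-2 - 18) - 1) = 25*(-20 - 1) = 25*(-21) = -525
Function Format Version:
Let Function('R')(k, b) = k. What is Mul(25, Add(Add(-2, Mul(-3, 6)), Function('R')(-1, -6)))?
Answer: -525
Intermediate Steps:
Mul(25, Add(Add(-2, Mul(-3, 6)), Function('R')(-1, -6))) = Mul(25, Add(Add(-2, Mul(-3, 6)), -1)) = Mul(25, Add(Add(-2, -18), -1)) = Mul(25, Add(-20, -1)) = Mul(25, -21) = -525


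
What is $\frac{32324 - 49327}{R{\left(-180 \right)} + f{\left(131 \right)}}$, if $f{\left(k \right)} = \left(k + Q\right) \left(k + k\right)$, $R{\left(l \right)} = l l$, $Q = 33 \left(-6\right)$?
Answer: $- \frac{17003}{14846} \approx -1.1453$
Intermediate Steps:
$Q = -198$
$R{\left(l \right)} = l^{2}$
$f{\left(k \right)} = 2 k \left(-198 + k\right)$ ($f{\left(k \right)} = \left(k - 198\right) \left(k + k\right) = \left(-198 + k\right) 2 k = 2 k \left(-198 + k\right)$)
$\frac{32324 - 49327}{R{\left(-180 \right)} + f{\left(131 \right)}} = \frac{32324 - 49327}{\left(-180\right)^{2} + 2 \cdot 131 \left(-198 + 131\right)} = - \frac{17003}{32400 + 2 \cdot 131 \left(-67\right)} = - \frac{17003}{32400 - 17554} = - \frac{17003}{14846}$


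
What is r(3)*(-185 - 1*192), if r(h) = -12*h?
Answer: 13572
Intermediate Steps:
r(3)*(-185 - 1*192) = (-12*3)*(-185 - 1*192) = -36*(-185 - 192) = -36*(-377) = 13572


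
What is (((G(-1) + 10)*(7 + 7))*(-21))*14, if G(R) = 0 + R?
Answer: -37044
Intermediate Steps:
G(R) = R
(((G(-1) + 10)*(7 + 7))*(-21))*14 = (((-1 + 10)*(7 + 7))*(-21))*14 = ((9*14)*(-21))*14 = (126*(-21))*14 = -2646*14 = -37044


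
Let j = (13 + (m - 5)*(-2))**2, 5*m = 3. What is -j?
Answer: -11881/25 ≈ -475.24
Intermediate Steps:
m = 3/5 (m = (1/5)*3 = 3/5 ≈ 0.60000)
j = 11881/25 (j = (13 + (3/5 - 5)*(-2))**2 = (13 - 22/5*(-2))**2 = (13 + 44/5)**2 = (109/5)**2 = 11881/25 ≈ 475.24)
-j = -1*11881/25 = -11881/25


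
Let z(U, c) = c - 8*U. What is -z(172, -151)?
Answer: 1527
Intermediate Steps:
-z(172, -151) = -(-151 - 8*172) = -(-151 - 1376) = -1*(-1527) = 1527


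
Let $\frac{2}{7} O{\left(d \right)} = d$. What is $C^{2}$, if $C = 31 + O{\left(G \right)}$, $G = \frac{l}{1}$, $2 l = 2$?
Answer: $\frac{4761}{4} \approx 1190.3$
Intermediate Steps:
$l = 1$ ($l = \frac{1}{2} \cdot 2 = 1$)
$G = 1$ ($G = 1 \cdot 1^{-1} = 1 \cdot 1 = 1$)
$O{\left(d \right)} = \frac{7 d}{2}$
$C = \frac{69}{2}$ ($C = 31 + \frac{7}{2} \cdot 1 = 31 + \frac{7}{2} = \frac{69}{2} \approx 34.5$)
$C^{2} = \left(\frac{69}{2}\right)^{2} = \frac{4761}{4}$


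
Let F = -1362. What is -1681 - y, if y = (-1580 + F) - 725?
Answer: 1986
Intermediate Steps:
y = -3667 (y = (-1580 - 1362) - 725 = -2942 - 725 = -3667)
-1681 - y = -1681 - 1*(-3667) = -1681 + 3667 = 1986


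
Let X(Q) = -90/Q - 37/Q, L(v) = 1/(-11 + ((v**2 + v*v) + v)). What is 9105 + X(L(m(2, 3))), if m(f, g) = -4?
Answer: 6946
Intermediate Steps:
L(v) = 1/(-11 + v + 2*v**2) (L(v) = 1/(-11 + ((v**2 + v**2) + v)) = 1/(-11 + (2*v**2 + v)) = 1/(-11 + (v + 2*v**2)) = 1/(-11 + v + 2*v**2))
X(Q) = -127/Q
9105 + X(L(m(2, 3))) = 9105 - 127/(1/(-11 - 4 + 2*(-4)**2)) = 9105 - 127/(1/(-11 - 4 + 2*16)) = 9105 - 127/(1/(-11 - 4 + 32)) = 9105 - 127/(1/17) = 9105 - 127/1/17 = 9105 - 127*17 = 9105 - 2159 = 6946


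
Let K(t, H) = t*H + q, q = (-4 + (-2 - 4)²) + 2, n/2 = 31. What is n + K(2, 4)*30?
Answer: 1322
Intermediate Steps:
n = 62 (n = 2*31 = 62)
q = 34 (q = (-4 + (-6)²) + 2 = (-4 + 36) + 2 = 32 + 2 = 34)
K(t, H) = 34 + H*t (K(t, H) = t*H + 34 = H*t + 34 = 34 + H*t)
n + K(2, 4)*30 = 62 + (34 + 4*2)*30 = 62 + (34 + 8)*30 = 62 + 42*30 = 62 + 1260 = 1322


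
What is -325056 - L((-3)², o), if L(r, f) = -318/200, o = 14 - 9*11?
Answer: -32505441/100 ≈ -3.2505e+5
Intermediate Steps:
o = -85 (o = 14 - 99 = -85)
L(r, f) = -159/100 (L(r, f) = -318*1/200 = -159/100)
-325056 - L((-3)², o) = -325056 - 1*(-159/100) = -325056 + 159/100 = -32505441/100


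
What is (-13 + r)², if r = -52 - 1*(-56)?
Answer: 81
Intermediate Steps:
r = 4 (r = -52 + 56 = 4)
(-13 + r)² = (-13 + 4)² = (-9)² = 81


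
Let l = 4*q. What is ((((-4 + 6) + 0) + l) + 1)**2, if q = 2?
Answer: 121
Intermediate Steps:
l = 8 (l = 4*2 = 8)
((((-4 + 6) + 0) + l) + 1)**2 = ((((-4 + 6) + 0) + 8) + 1)**2 = (((2 + 0) + 8) + 1)**2 = ((2 + 8) + 1)**2 = (10 + 1)**2 = 11**2 = 121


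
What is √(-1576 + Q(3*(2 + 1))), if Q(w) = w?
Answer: I*√1567 ≈ 39.585*I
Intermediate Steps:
√(-1576 + Q(3*(2 + 1))) = √(-1576 + 3*(2 + 1)) = √(-1576 + 3*3) = √(-1576 + 9) = √(-1567) = I*√1567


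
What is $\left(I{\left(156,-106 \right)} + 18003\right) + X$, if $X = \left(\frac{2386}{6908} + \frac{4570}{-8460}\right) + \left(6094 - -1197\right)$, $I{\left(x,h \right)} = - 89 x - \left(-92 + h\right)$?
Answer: $\frac{8479745468}{730521} \approx 11608.0$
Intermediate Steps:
$I{\left(x,h \right)} = 92 - h - 89 x$
$X = \frac{5326086311}{730521}$ ($X = \left(2386 \cdot \frac{1}{6908} + 4570 \left(- \frac{1}{8460}\right)\right) + \left(6094 + 1197\right) = \left(\frac{1193}{3454} - \frac{457}{846}\right) + 7291 = - \frac{142300}{730521} + 7291 = \frac{5326086311}{730521} \approx 7290.8$)
$\left(I{\left(156,-106 \right)} + 18003\right) + X = \left(\left(92 - -106 - 13884\right) + 18003\right) + \frac{5326086311}{730521} = \left(\left(92 + 106 - 13884\right) + 18003\right) + \frac{5326086311}{730521} = \left(-13686 + 18003\right) + \frac{5326086311}{730521} = 4317 + \frac{5326086311}{730521} = \frac{8479745468}{730521}$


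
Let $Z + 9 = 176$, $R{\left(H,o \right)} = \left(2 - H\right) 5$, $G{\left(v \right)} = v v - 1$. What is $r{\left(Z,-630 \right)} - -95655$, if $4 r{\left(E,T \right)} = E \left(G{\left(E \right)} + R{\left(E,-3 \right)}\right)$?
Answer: $\frac{4902141}{4} \approx 1.2255 \cdot 10^{6}$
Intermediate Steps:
$G{\left(v \right)} = -1 + v^{2}$ ($G{\left(v \right)} = v^{2} - 1 = -1 + v^{2}$)
$R{\left(H,o \right)} = 10 - 5 H$
$Z = 167$ ($Z = -9 + 176 = 167$)
$r{\left(E,T \right)} = \frac{E \left(9 + E^{2} - 5 E\right)}{4}$ ($r{\left(E,T \right)} = \frac{E \left(\left(-1 + E^{2}\right) - \left(-10 + 5 E\right)\right)}{4} = \frac{E \left(9 + E^{2} - 5 E\right)}{4}$)
$r{\left(Z,-630 \right)} - -95655 = \frac{1}{4} \cdot 167 \left(9 + 167^{2} - 835\right) - -95655 = \frac{1}{4} \cdot 167 \left(9 + 27889 - 835\right) + 95655 = \frac{1}{4} \cdot 167 \cdot 27063 + 95655 = \frac{4519521}{4} + 95655 = \frac{4902141}{4}$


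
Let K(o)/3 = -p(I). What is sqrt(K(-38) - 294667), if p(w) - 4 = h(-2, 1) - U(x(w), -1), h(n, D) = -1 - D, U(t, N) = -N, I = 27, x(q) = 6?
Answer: I*sqrt(294670) ≈ 542.83*I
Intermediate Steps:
p(w) = 1 (p(w) = 4 + ((-1 - 1*1) - (-1)*(-1)) = 4 + ((-1 - 1) - 1*1) = 4 + (-2 - 1) = 4 - 3 = 1)
K(o) = -3 (K(o) = 3*(-1*1) = 3*(-1) = -3)
sqrt(K(-38) - 294667) = sqrt(-3 - 294667) = sqrt(-294670) = I*sqrt(294670)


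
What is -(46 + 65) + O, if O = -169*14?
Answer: -2477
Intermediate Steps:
O = -2366
-(46 + 65) + O = -(46 + 65) - 2366 = -1*111 - 2366 = -111 - 2366 = -2477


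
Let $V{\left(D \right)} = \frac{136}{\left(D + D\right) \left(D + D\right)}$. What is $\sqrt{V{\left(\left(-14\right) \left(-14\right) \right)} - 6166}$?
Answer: $\frac{i \sqrt{236873022}}{196} \approx 78.524 i$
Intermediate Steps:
$V{\left(D \right)} = \frac{34}{D^{2}}$ ($V{\left(D \right)} = \frac{136}{2 D 2 D} = \frac{136}{4 D^{2}} = 136 \frac{1}{4 D^{2}} = \frac{34}{D^{2}}$)
$\sqrt{V{\left(\left(-14\right) \left(-14\right) \right)} - 6166} = \sqrt{\frac{34}{38416} - 6166} = \sqrt{34 \cdot \frac{1}{38416} - 6166} = \sqrt{\frac{17}{19208} - 6166} = \sqrt{- \frac{118436511}{19208}} = \frac{i \sqrt{236873022}}{196}$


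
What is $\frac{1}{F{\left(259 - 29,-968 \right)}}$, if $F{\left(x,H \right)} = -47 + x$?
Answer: $\frac{1}{183} \approx 0.0054645$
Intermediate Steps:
$\frac{1}{F{\left(259 - 29,-968 \right)}} = \frac{1}{-47 + \left(259 - 29\right)} = \frac{1}{-47 + 230} = \frac{1}{183}$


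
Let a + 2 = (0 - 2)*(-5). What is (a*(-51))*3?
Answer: -1224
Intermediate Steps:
a = 8 (a = -2 + (0 - 2)*(-5) = -2 - 2*(-5) = -2 + 10 = 8)
(a*(-51))*3 = (8*(-51))*3 = -408*3 = -1224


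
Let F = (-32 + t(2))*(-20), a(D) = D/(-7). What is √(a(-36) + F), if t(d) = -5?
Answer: 4*√2282/7 ≈ 27.297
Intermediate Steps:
a(D) = -D/7 (a(D) = D*(-⅐) = -D/7)
F = 740 (F = (-32 - 5)*(-20) = -37*(-20) = 740)
√(a(-36) + F) = √(-⅐*(-36) + 740) = √(36/7 + 740) = √(5216/7) = 4*√2282/7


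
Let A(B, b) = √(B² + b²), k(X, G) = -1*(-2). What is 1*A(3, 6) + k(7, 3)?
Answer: 2 + 3*√5 ≈ 8.7082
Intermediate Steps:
k(X, G) = 2
1*A(3, 6) + k(7, 3) = 1*√(3² + 6²) + 2 = 1*√(9 + 36) + 2 = 1*√45 + 2 = 1*(3*√5) + 2 = 3*√5 + 2 = 2 + 3*√5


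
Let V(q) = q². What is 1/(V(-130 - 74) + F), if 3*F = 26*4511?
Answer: 3/242134 ≈ 1.2390e-5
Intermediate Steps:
F = 117286/3 (F = (26*4511)/3 = (⅓)*117286 = 117286/3 ≈ 39095.)
1/(V(-130 - 74) + F) = 1/((-130 - 74)² + 117286/3) = 1/((-204)² + 117286/3) = 1/(41616 + 117286/3) = 1/(242134/3) = 3/242134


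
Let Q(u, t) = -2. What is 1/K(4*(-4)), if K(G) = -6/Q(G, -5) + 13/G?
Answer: 16/35 ≈ 0.45714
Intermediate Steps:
K(G) = 3 + 13/G (K(G) = -6/(-2) + 13/G = -6*(-½) + 13/G = 3 + 13/G)
1/K(4*(-4)) = 1/(3 + 13/((4*(-4)))) = 1/(3 + 13/(-16)) = 1/(3 + 13*(-1/16)) = 1/(3 - 13/16) = 1/(35/16) = 16/35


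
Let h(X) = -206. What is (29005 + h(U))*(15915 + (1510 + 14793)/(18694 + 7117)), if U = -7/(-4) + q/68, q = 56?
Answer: 11830582200032/25811 ≈ 4.5835e+8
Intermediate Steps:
U = 175/68 (U = -7/(-4) + 56/68 = -7*(-1/4) + 56*(1/68) = 7/4 + 14/17 = 175/68 ≈ 2.5735)
(29005 + h(U))*(15915 + (1510 + 14793)/(18694 + 7117)) = (29005 - 206)*(15915 + (1510 + 14793)/(18694 + 7117)) = 28799*(15915 + 16303/25811) = 28799*(410798368/25811) = 11830582200032/25811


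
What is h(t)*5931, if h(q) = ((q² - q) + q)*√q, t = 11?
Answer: 717651*√11 ≈ 2.3802e+6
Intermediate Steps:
h(q) = q^(5/2) (h(q) = q²*√q = q^(5/2))
h(t)*5931 = 11^(5/2)*5931 = (121*√11)*5931 = 717651*√11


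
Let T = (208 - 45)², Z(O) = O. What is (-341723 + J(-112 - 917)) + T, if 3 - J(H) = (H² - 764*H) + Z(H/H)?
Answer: -2160149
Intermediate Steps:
T = 26569 (T = 163² = 26569)
J(H) = 2 - H² + 764*H (J(H) = 3 - ((H² - 764*H) + H/H) = 3 - ((H² - 764*H) + 1) = 3 - (1 + H² - 764*H) = 3 + (-1 - H² + 764*H) = 2 - H² + 764*H)
(-341723 + J(-112 - 917)) + T = (-341723 + (2 - (-112 - 917)² + 764*(-112 - 917))) + 26569 = (-341723 + (2 - 1*(-1029)² + 764*(-1029))) + 26569 = (-341723 + (2 - 1*1058841 - 786156)) + 26569 = (-341723 + (2 - 1058841 - 786156)) + 26569 = (-341723 - 1844995) + 26569 = -2186718 + 26569 = -2160149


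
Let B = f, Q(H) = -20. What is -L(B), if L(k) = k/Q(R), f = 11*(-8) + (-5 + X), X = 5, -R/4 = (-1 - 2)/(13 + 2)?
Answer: -22/5 ≈ -4.4000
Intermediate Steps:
R = 4/5 (R = -4*(-1 - 2)/(13 + 2) = -(-12)/15 = -4*(-1/5) = 4/5 ≈ 0.80000)
f = -88 (f = 11*(-8) + (-5 + 5) = -88 + 0 = -88)
B = -88
L(k) = -k/20 (L(k) = k/(-20) = k*(-1/20) = -k/20)
-L(B) = -(-1)*(-88)/20 = -1*22/5 = -22/5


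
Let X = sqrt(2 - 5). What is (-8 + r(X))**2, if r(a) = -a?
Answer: (8 + I*sqrt(3))**2 ≈ 61.0 + 27.713*I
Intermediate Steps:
X = I*sqrt(3) (X = sqrt(-3) = I*sqrt(3) ≈ 1.732*I)
(-8 + r(X))**2 = (-8 - I*sqrt(3))**2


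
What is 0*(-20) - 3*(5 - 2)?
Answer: -9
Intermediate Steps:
0*(-20) - 3*(5 - 2) = 0 - 3*3 = 0 - 9 = -9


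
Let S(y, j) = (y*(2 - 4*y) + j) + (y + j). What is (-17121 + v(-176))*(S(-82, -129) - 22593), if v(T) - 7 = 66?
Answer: 852280664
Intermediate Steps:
v(T) = 73 (v(T) = 7 + 66 = 73)
S(y, j) = y + 2*j + y*(2 - 4*y) (S(y, j) = (j + y*(2 - 4*y)) + (j + y) = y + 2*j + y*(2 - 4*y))
(-17121 + v(-176))*(S(-82, -129) - 22593) = (-17121 + 73)*((-4*(-82)² + 2*(-129) + 3*(-82)) - 22593) = -17048*((-4*6724 - 258 - 246) - 22593) = -17048*((-26896 - 258 - 246) - 22593) = -17048*(-27400 - 22593) = -17048*(-49993) = 852280664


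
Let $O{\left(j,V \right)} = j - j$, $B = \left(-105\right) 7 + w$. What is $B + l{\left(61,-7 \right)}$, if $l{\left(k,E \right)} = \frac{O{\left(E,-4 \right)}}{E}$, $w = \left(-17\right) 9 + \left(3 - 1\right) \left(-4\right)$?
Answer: $-896$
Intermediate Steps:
$w = -161$ ($w = -153 + 2 \left(-4\right) = -153 - 8 = -161$)
$B = -896$ ($B = \left(-105\right) 7 - 161 = -735 - 161 = -896$)
$O{\left(j,V \right)} = 0$
$l{\left(k,E \right)} = 0$ ($l{\left(k,E \right)} = \frac{0}{E} = 0$)
$B + l{\left(61,-7 \right)} = -896 + 0 = -896$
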